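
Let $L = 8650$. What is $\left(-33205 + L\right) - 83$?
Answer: $-24638$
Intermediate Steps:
$\left(-33205 + L\right) - 83 = \left(-33205 + 8650\right) - 83 = -24555 - 83 = -24638$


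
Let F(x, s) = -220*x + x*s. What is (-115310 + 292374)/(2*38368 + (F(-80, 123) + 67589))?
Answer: 177064/152085 ≈ 1.1642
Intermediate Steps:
F(x, s) = -220*x + s*x
(-115310 + 292374)/(2*38368 + (F(-80, 123) + 67589)) = (-115310 + 292374)/(2*38368 + (-80*(-220 + 123) + 67589)) = 177064/(76736 + (-80*(-97) + 67589)) = 177064/(76736 + (7760 + 67589)) = 177064/(76736 + 75349) = 177064/152085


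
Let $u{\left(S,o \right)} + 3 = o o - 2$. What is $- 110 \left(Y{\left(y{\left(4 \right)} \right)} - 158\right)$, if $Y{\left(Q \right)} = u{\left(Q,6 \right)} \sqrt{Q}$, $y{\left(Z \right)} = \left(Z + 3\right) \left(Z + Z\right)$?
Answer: $17380 - 6820 \sqrt{14} \approx -8138.1$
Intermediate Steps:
$u{\left(S,o \right)} = -5 + o^{2}$ ($u{\left(S,o \right)} = -3 + \left(o o - 2\right) = -3 + \left(o^{2} - 2\right) = -3 + \left(-2 + o^{2}\right) = -5 + o^{2}$)
$y{\left(Z \right)} = 2 Z \left(3 + Z\right)$ ($y{\left(Z \right)} = \left(3 + Z\right) 2 Z = 2 Z \left(3 + Z\right)$)
$Y{\left(Q \right)} = 31 \sqrt{Q}$ ($Y{\left(Q \right)} = \left(-5 + 6^{2}\right) \sqrt{Q} = \left(-5 + 36\right) \sqrt{Q} = 31 \sqrt{Q}$)
$- 110 \left(Y{\left(y{\left(4 \right)} \right)} - 158\right) = - 110 \left(31 \sqrt{2 \cdot 4 \left(3 + 4\right)} - 158\right) = - 110 \left(31 \sqrt{2 \cdot 4 \cdot 7} - 158\right) = - 110 \left(31 \sqrt{56} - 158\right) = - 110 \left(31 \cdot 2 \sqrt{14} - 158\right) = - 110 \left(62 \sqrt{14} - 158\right) = - 110 \left(-158 + 62 \sqrt{14}\right) = 17380 - 6820 \sqrt{14}$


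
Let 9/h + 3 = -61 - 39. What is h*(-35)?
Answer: 315/103 ≈ 3.0583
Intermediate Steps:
h = -9/103 (h = 9/(-3 + (-61 - 39)) = 9/(-3 - 100) = 9/(-103) = 9*(-1/103) = -9/103 ≈ -0.087379)
h*(-35) = -9/103*(-35) = 315/103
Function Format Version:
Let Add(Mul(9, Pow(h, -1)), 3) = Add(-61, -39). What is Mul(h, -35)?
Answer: Rational(315, 103) ≈ 3.0583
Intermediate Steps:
h = Rational(-9, 103) (h = Mul(9, Pow(Add(-3, Add(-61, -39)), -1)) = Mul(9, Pow(Add(-3, -100), -1)) = Mul(9, Pow(-103, -1)) = Mul(9, Rational(-1, 103)) = Rational(-9, 103) ≈ -0.087379)
Mul(h, -35) = Mul(Rational(-9, 103), -35) = Rational(315, 103)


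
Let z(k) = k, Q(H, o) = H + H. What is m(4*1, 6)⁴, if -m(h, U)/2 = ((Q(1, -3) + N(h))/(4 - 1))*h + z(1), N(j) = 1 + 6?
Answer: 456976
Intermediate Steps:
N(j) = 7
Q(H, o) = 2*H
m(h, U) = -2 - 6*h (m(h, U) = -2*(((2*1 + 7)/(4 - 1))*h + 1) = -2*(((2 + 7)/3)*h + 1) = -2*((9*(⅓))*h + 1) = -2*(3*h + 1) = -2*(1 + 3*h) = -2 - 6*h)
m(4*1, 6)⁴ = (-2 - 24)⁴ = (-26)⁴ = 456976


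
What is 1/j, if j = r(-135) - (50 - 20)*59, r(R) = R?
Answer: -1/1905 ≈ -0.00052493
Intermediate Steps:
j = -1905 (j = -135 - (50 - 20)*59 = -135 - 30*59 = -135 - 1*1770 = -135 - 1770 = -1905)
1/j = 1/(-1905) = -1/1905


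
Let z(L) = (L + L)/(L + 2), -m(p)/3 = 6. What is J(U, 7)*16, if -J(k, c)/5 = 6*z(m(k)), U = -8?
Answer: -1080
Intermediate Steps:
m(p) = -18 (m(p) = -3*6 = -18)
z(L) = 2*L/(2 + L) (z(L) = (2*L)/(2 + L) = 2*L/(2 + L))
J(k, c) = -135/2 (J(k, c) = -30*2*(-18)/(2 - 18) = -30*2*(-18)/(-16) = -30*2*(-18)*(-1/16) = -30*9/4 = -5*27/2 = -135/2)
J(U, 7)*16 = -135/2*16 = -1080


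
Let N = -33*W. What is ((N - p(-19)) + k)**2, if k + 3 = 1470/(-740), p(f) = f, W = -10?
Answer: 648058849/5476 ≈ 1.1835e+5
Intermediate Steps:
N = 330 (N = -33*(-10) = 330)
k = -369/74 (k = -3 + 1470/(-740) = -3 + 1470*(-1/740) = -3 - 147/74 = -369/74 ≈ -4.9865)
((N - p(-19)) + k)**2 = ((330 - 1*(-19)) - 369/74)**2 = ((330 + 19) - 369/74)**2 = (349 - 369/74)**2 = (25457/74)**2 = 648058849/5476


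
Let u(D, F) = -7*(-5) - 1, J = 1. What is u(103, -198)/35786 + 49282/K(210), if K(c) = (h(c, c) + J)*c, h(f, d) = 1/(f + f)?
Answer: 1763612809/7532953 ≈ 234.12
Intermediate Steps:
h(f, d) = 1/(2*f)
K(c) = c*(1 + 1/(2*c)) (K(c) = (1/(2*c) + 1)*c = (1 + 1/(2*c))*c = c*(1 + 1/(2*c)))
u(D, F) = 34 (u(D, F) = 35 - 1 = 34)
u(103, -198)/35786 + 49282/K(210) = 34/35786 + 49282/(½ + 210) = 34*(1/35786) + 49282/(421/2) = 17/17893 + 49282*(2/421) = 17/17893 + 98564/421 = 1763612809/7532953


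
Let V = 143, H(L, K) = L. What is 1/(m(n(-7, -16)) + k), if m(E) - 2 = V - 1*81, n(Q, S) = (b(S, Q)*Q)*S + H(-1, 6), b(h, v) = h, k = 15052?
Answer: 1/15116 ≈ 6.6155e-5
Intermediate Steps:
n(Q, S) = -1 + Q*S**2 (n(Q, S) = (S*Q)*S - 1 = (Q*S)*S - 1 = Q*S**2 - 1 = -1 + Q*S**2)
m(E) = 64 (m(E) = 2 + (143 - 1*81) = 2 + (143 - 81) = 2 + 62 = 64)
1/(m(n(-7, -16)) + k) = 1/(64 + 15052) = 1/15116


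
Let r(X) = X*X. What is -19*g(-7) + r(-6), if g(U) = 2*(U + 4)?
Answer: 150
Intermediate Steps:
g(U) = 8 + 2*U (g(U) = 2*(4 + U) = 8 + 2*U)
r(X) = X**2
-19*g(-7) + r(-6) = -19*(8 + 2*(-7)) + (-6)**2 = -19*(8 - 14) + 36 = -19*(-6) + 36 = 114 + 36 = 150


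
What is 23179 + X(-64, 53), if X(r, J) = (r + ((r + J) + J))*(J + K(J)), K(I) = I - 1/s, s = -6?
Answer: 62530/3 ≈ 20843.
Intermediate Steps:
K(I) = 1/6 + I (K(I) = I - 1/(-6) = I - 1*(-1/6) = I + 1/6 = 1/6 + I)
X(r, J) = (1/6 + 2*J)*(2*J + 2*r) (X(r, J) = (r + ((r + J) + J))*(J + (1/6 + J)) = (r + ((J + r) + J))*(1/6 + 2*J) = (r + (r + 2*J))*(1/6 + 2*J) = (2*J + 2*r)*(1/6 + 2*J) = (1/6 + 2*J)*(2*J + 2*r))
23179 + X(-64, 53) = 23179 + (4*53**2 + (1/3)*53 + (1/3)*(-64) + 4*53*(-64)) = 23179 + (4*2809 + 53/3 - 64/3 - 13568) = 23179 + (11236 + 53/3 - 64/3 - 13568) = 23179 - 7007/3 = 62530/3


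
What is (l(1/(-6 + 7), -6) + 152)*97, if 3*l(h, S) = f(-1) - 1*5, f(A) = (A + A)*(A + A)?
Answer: 44135/3 ≈ 14712.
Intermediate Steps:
f(A) = 4*A² (f(A) = (2*A)*(2*A) = 4*A²)
l(h, S) = -⅓ (l(h, S) = (4*(-1)² - 1*5)/3 = (4*1 - 5)/3 = (4 - 5)/3 = (⅓)*(-1) = -⅓)
(l(1/(-6 + 7), -6) + 152)*97 = (-⅓ + 152)*97 = (455/3)*97 = 44135/3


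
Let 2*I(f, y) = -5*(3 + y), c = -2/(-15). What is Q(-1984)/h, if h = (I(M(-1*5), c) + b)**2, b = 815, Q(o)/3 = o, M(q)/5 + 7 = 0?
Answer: -214272/23454649 ≈ -0.0091356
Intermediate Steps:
M(q) = -35 (M(q) = -35 + 5*0 = -35 + 0 = -35)
Q(o) = 3*o
c = 2/15 (c = -2*(-1/15) = 2/15 ≈ 0.13333)
I(f, y) = -15/2 - 5*y/2 (I(f, y) = (-5*(3 + y))/2 = (-15 - 5*y)/2 = -15/2 - 5*y/2)
h = 23454649/36 (h = ((-15/2 - 5/2*2/15) + 815)**2 = ((-15/2 - 1/3) + 815)**2 = (-47/6 + 815)**2 = (4843/6)**2 = 23454649/36 ≈ 6.5152e+5)
Q(-1984)/h = (3*(-1984))/(23454649/36) = -5952*36/23454649 = -214272/23454649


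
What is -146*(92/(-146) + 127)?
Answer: -18450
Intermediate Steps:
-146*(92/(-146) + 127) = -146*(92*(-1/146) + 127) = -146*(-46/73 + 127) = -146*9225/73 = -18450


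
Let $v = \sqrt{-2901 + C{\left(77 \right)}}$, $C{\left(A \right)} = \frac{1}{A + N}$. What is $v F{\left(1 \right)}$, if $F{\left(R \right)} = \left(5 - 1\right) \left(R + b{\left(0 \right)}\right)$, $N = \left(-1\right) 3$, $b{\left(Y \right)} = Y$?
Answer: $\frac{2 i \sqrt{15885802}}{37} \approx 215.44 i$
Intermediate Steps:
$N = -3$
$C{\left(A \right)} = \frac{1}{-3 + A}$ ($C{\left(A \right)} = \frac{1}{A - 3} = \frac{1}{-3 + A}$)
$F{\left(R \right)} = 4 R$ ($F{\left(R \right)} = \left(5 - 1\right) \left(R + 0\right) = 4 R$)
$v = \frac{i \sqrt{15885802}}{74}$ ($v = \sqrt{-2901 + \frac{1}{-3 + 77}} = \sqrt{-2901 + \frac{1}{74}} = \sqrt{- \frac{214673}{74}} = \frac{i \sqrt{15885802}}{74} \approx 53.861 i$)
$v F{\left(1 \right)} = \frac{i \sqrt{15885802}}{74} \cdot 4 \cdot 1 = \frac{i \sqrt{15885802}}{74} \cdot 4 = \frac{2 i \sqrt{15885802}}{37}$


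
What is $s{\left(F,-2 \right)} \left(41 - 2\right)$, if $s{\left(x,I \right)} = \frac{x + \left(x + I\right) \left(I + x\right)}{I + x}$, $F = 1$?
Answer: $-78$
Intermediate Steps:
$s{\left(x,I \right)} = \frac{x + \left(I + x\right)^{2}}{I + x}$ ($s{\left(x,I \right)} = \frac{x + \left(I + x\right) \left(I + x\right)}{I + x} = \frac{x + \left(I + x\right)^{2}}{I + x}$)
$s{\left(F,-2 \right)} \left(41 - 2\right) = \left(-2 + 1 + 1 \frac{1}{-2 + 1}\right) \left(41 - 2\right) = \left(-2 + 1 + 1 \frac{1}{-1}\right) 39 = \left(-2 + 1 + 1 \left(-1\right)\right) 39 = \left(-2 + 1 - 1\right) 39 = \left(-2\right) 39 = -78$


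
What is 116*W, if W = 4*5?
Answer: 2320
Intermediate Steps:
W = 20
116*W = 116*20 = 2320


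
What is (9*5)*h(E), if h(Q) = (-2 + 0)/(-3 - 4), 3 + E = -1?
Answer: 90/7 ≈ 12.857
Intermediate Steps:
E = -4 (E = -3 - 1 = -4)
h(Q) = 2/7 (h(Q) = -2/(-7) = -2*(-⅐) = 2/7)
(9*5)*h(E) = (9*5)*(2/7) = 45*(2/7) = 90/7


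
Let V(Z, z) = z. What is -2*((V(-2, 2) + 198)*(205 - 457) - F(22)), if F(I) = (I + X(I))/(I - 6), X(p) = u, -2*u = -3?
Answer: 1612847/16 ≈ 1.0080e+5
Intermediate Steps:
u = 3/2 (u = -½*(-3) = 3/2 ≈ 1.5000)
X(p) = 3/2
F(I) = (3/2 + I)/(-6 + I) (F(I) = (I + 3/2)/(I - 6) = (3/2 + I)/(-6 + I))
-2*((V(-2, 2) + 198)*(205 - 457) - F(22)) = -2*((2 + 198)*(205 - 457) - (3/2 + 22)/(-6 + 22)) = -2*(200*(-252) - 47/(16*2)) = -2*(-50400 - 47/(16*2)) = -2*(-50400 - 1*47/32) = -2*(-50400 - 47/32) = -2*(-1612847/32) = 1612847/16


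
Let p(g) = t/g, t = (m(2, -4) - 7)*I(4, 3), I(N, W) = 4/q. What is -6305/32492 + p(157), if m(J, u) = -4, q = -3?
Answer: -1540007/15303732 ≈ -0.10063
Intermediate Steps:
I(N, W) = -4/3 (I(N, W) = 4/(-3) = 4*(-1/3) = -4/3)
t = 44/3 (t = (-4 - 7)*(-4/3) = -11*(-4/3) = 44/3 ≈ 14.667)
p(g) = 44/(3*g)
-6305/32492 + p(157) = -6305/32492 + (44/3)/157 = -6305*1/32492 + (44/3)*(1/157) = -6305/32492 + 44/471 = -1540007/15303732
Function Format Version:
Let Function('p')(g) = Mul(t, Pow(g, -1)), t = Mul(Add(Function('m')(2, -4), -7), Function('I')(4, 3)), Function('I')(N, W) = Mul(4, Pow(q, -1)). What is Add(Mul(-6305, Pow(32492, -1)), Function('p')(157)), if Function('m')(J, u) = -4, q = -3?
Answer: Rational(-1540007, 15303732) ≈ -0.10063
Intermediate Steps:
Function('I')(N, W) = Rational(-4, 3) (Function('I')(N, W) = Mul(4, Pow(-3, -1)) = Mul(4, Rational(-1, 3)) = Rational(-4, 3))
t = Rational(44, 3) (t = Mul(Add(-4, -7), Rational(-4, 3)) = Mul(-11, Rational(-4, 3)) = Rational(44, 3) ≈ 14.667)
Function('p')(g) = Mul(Rational(44, 3), Pow(g, -1))
Add(Mul(-6305, Pow(32492, -1)), Function('p')(157)) = Add(Mul(-6305, Pow(32492, -1)), Mul(Rational(44, 3), Pow(157, -1))) = Add(Mul(-6305, Rational(1, 32492)), Mul(Rational(44, 3), Rational(1, 157))) = Add(Rational(-6305, 32492), Rational(44, 471)) = Rational(-1540007, 15303732)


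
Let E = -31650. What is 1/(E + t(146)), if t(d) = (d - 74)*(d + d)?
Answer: -1/10626 ≈ -9.4109e-5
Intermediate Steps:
t(d) = 2*d*(-74 + d) (t(d) = (-74 + d)*(2*d) = 2*d*(-74 + d))
1/(E + t(146)) = 1/(-31650 + 2*146*(-74 + 146)) = 1/(-31650 + 2*146*72) = 1/(-31650 + 21024) = 1/(-10626) = -1/10626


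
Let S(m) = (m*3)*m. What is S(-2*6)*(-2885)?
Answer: -1246320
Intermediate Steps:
S(m) = 3*m**2 (S(m) = (3*m)*m = 3*m**2)
S(-2*6)*(-2885) = (3*(-2*6)**2)*(-2885) = (3*(-12)**2)*(-2885) = (3*144)*(-2885) = 432*(-2885) = -1246320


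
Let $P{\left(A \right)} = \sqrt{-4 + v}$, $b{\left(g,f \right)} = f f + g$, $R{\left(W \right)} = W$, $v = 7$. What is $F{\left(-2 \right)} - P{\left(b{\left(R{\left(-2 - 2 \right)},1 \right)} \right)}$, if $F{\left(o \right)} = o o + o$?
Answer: $2 - \sqrt{3} \approx 0.26795$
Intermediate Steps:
$b{\left(g,f \right)} = g + f^{2}$ ($b{\left(g,f \right)} = f^{2} + g = g + f^{2}$)
$F{\left(o \right)} = o + o^{2}$ ($F{\left(o \right)} = o^{2} + o = o + o^{2}$)
$P{\left(A \right)} = \sqrt{3}$ ($P{\left(A \right)} = \sqrt{-4 + 7} = \sqrt{3}$)
$F{\left(-2 \right)} - P{\left(b{\left(R{\left(-2 - 2 \right)},1 \right)} \right)} = - 2 \left(1 - 2\right) - \sqrt{3} = \left(-2\right) \left(-1\right) - \sqrt{3} = 2 - \sqrt{3}$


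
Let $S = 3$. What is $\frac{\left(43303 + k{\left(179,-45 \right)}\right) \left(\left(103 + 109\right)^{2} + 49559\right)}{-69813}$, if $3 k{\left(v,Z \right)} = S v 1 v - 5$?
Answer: $- \frac{7120076527}{69813} \approx -1.0199 \cdot 10^{5}$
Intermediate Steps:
$k{\left(v,Z \right)} = - \frac{5}{3} + v^{2}$ ($k{\left(v,Z \right)} = \frac{3 v 1 v - 5}{3} = \frac{3 v v - 5}{3} = \frac{3 v^{2} - 5}{3} = \frac{-5 + 3 v^{2}}{3} = - \frac{5}{3} + v^{2}$)
$\frac{\left(43303 + k{\left(179,-45 \right)}\right) \left(\left(103 + 109\right)^{2} + 49559\right)}{-69813} = \frac{\left(43303 - \left(\frac{5}{3} - 179^{2}\right)\right) \left(\left(103 + 109\right)^{2} + 49559\right)}{-69813} = \left(43303 + \left(- \frac{5}{3} + 32041\right)\right) \left(212^{2} + 49559\right) \left(- \frac{1}{69813}\right) = \left(43303 + \frac{96118}{3}\right) \left(44944 + 49559\right) \left(- \frac{1}{69813}\right) = \frac{226027}{3} \cdot 94503 \left(- \frac{1}{69813}\right) = 7120076527 \left(- \frac{1}{69813}\right) = - \frac{7120076527}{69813}$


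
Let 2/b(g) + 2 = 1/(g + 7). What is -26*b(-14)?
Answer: 364/15 ≈ 24.267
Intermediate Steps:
b(g) = 2/(-2 + 1/(7 + g)) (b(g) = 2/(-2 + 1/(g + 7)) = 2/(-2 + 1/(7 + g)))
-26*b(-14) = -52*(-7 - 1*(-14))/(13 + 2*(-14)) = -52*(-7 + 14)/(13 - 28) = -52*7/(-15) = -52*(-1)*7/15 = -26*(-14/15) = 364/15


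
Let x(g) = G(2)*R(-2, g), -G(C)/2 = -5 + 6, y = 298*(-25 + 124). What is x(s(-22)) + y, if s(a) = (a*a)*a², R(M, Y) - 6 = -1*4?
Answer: 29498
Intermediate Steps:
R(M, Y) = 2 (R(M, Y) = 6 - 1*4 = 6 - 4 = 2)
y = 29502 (y = 298*99 = 29502)
G(C) = -2 (G(C) = -2*(-5 + 6) = -2*1 = -2)
s(a) = a⁴ (s(a) = a²*a² = a⁴)
x(g) = -4 (x(g) = -2*2 = -4)
x(s(-22)) + y = -4 + 29502 = 29498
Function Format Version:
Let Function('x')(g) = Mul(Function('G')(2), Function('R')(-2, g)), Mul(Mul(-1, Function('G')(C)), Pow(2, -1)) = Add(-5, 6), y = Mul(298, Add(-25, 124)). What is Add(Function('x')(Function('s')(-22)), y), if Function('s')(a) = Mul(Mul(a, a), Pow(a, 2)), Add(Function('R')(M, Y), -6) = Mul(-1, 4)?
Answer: 29498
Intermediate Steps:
Function('R')(M, Y) = 2 (Function('R')(M, Y) = Add(6, Mul(-1, 4)) = Add(6, -4) = 2)
y = 29502 (y = Mul(298, 99) = 29502)
Function('G')(C) = -2 (Function('G')(C) = Mul(-2, Add(-5, 6)) = Mul(-2, 1) = -2)
Function('s')(a) = Pow(a, 4) (Function('s')(a) = Mul(Pow(a, 2), Pow(a, 2)) = Pow(a, 4))
Function('x')(g) = -4 (Function('x')(g) = Mul(-2, 2) = -4)
Add(Function('x')(Function('s')(-22)), y) = Add(-4, 29502) = 29498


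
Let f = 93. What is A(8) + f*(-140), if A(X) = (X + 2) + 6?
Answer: -13004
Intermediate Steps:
A(X) = 8 + X (A(X) = (2 + X) + 6 = 8 + X)
A(8) + f*(-140) = (8 + 8) + 93*(-140) = 16 - 13020 = -13004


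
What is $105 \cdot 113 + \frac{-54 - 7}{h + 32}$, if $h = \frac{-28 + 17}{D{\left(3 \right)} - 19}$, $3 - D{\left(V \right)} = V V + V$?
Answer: $\frac{10759847}{907} \approx 11863.0$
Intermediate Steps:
$D{\left(V \right)} = 3 - V - V^{2}$ ($D{\left(V \right)} = 3 - \left(V V + V\right) = 3 - \left(V^{2} + V\right) = 3 - \left(V + V^{2}\right) = 3 - V - V^{2}$)
$h = \frac{11}{28}$ ($h = \frac{-28 + 17}{\left(3 - 3 - 3^{2}\right) - 19} = - \frac{11}{\left(3 - 3 - 9\right) - 19} = - \frac{11}{-9 - 19} = - \frac{11}{-28} = \left(-11\right) \left(- \frac{1}{28}\right) = \frac{11}{28} \approx 0.39286$)
$105 \cdot 113 + \frac{-54 - 7}{h + 32} = 105 \cdot 113 + \frac{-54 - 7}{\frac{11}{28} + 32} = 11865 - \frac{61}{\frac{907}{28}} = 11865 - \frac{1708}{907} = \frac{10759847}{907}$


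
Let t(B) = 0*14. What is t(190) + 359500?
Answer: 359500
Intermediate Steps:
t(B) = 0
t(190) + 359500 = 0 + 359500 = 359500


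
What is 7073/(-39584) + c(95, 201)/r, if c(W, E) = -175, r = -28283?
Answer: -193118459/1119554272 ≈ -0.17250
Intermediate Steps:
7073/(-39584) + c(95, 201)/r = 7073/(-39584) - 175/(-28283) = 7073*(-1/39584) - 175*(-1/28283) = -7073/39584 + 175/28283 = -193118459/1119554272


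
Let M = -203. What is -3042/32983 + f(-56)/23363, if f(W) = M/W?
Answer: -567605461/6164654632 ≈ -0.092074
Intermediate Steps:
f(W) = -203/W
-3042/32983 + f(-56)/23363 = -3042/32983 - 203/(-56)/23363 = -3042*1/32983 - 203*(-1/56)*(1/23363) = -3042/32983 + (29/8)*(1/23363) = -3042/32983 + 29/186904 = -567605461/6164654632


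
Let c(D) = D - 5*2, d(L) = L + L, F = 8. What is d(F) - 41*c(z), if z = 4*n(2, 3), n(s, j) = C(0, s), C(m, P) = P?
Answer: 98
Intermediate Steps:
n(s, j) = s
d(L) = 2*L
z = 8 (z = 4*2 = 8)
c(D) = -10 + D (c(D) = D - 10 = -10 + D)
d(F) - 41*c(z) = 2*8 - 41*(-10 + 8) = 16 - 41*(-2) = 16 + 82 = 98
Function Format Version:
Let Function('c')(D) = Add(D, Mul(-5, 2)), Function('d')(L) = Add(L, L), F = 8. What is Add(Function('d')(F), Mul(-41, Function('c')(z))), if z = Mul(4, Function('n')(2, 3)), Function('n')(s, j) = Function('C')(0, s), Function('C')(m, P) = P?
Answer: 98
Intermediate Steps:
Function('n')(s, j) = s
Function('d')(L) = Mul(2, L)
z = 8 (z = Mul(4, 2) = 8)
Function('c')(D) = Add(-10, D) (Function('c')(D) = Add(D, -10) = Add(-10, D))
Add(Function('d')(F), Mul(-41, Function('c')(z))) = Add(Mul(2, 8), Mul(-41, Add(-10, 8))) = Add(16, Mul(-41, -2)) = Add(16, 82) = 98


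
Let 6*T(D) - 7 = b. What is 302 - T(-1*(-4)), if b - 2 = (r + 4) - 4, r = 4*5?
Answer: 1783/6 ≈ 297.17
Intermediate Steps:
r = 20
b = 22 (b = 2 + ((20 + 4) - 4) = 2 + (24 - 4) = 2 + 20 = 22)
T(D) = 29/6 (T(D) = 7/6 + (⅙)*22 = 7/6 + 11/3 = 29/6)
302 - T(-1*(-4)) = 302 - 1*29/6 = 302 - 29/6 = 1783/6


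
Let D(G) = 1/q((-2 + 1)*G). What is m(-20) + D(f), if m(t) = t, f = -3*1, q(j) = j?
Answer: -59/3 ≈ -19.667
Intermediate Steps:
f = -3
D(G) = -1/G (D(G) = 1/((-2 + 1)*G) = 1/(-G) = -1/G)
m(-20) + D(f) = -20 - 1/(-3) = -20 - 1*(-⅓) = -20 + ⅓ = -59/3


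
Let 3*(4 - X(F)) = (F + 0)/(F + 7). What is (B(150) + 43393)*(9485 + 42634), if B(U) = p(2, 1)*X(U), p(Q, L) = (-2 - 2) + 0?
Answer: 354950664291/157 ≈ 2.2608e+9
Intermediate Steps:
p(Q, L) = -4 (p(Q, L) = -4 + 0 = -4)
X(F) = 4 - F/(3*(7 + F)) (X(F) = 4 - (F + 0)/(3*(F + 7)) = 4 - F/(3*(7 + F)))
B(U) = -4*(84 + 11*U)/(3*(7 + U))
(B(150) + 43393)*(9485 + 42634) = (4*(-84 - 11*150)/(3*(7 + 150)) + 43393)*(9485 + 42634) = ((4/3)*(-84 - 1650)/157 + 43393)*52119 = ((4/3)*(1/157)*(-1734) + 43393)*52119 = (-2312/157 + 43393)*52119 = (6810389/157)*52119 = 354950664291/157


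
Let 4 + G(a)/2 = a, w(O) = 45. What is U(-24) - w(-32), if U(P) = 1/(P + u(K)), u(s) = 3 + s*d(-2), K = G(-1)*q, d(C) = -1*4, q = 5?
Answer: -8054/179 ≈ -44.994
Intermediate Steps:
d(C) = -4
G(a) = -8 + 2*a
K = -50 (K = (-8 + 2*(-1))*5 = (-8 - 2)*5 = -10*5 = -50)
u(s) = 3 - 4*s (u(s) = 3 + s*(-4) = 3 - 4*s)
U(P) = 1/(203 + P) (U(P) = 1/(P + (3 - 4*(-50))) = 1/(P + (3 + 200)) = 1/(P + 203) = 1/(203 + P))
U(-24) - w(-32) = 1/(203 - 24) - 1*45 = 1/179 - 45 = -8054/179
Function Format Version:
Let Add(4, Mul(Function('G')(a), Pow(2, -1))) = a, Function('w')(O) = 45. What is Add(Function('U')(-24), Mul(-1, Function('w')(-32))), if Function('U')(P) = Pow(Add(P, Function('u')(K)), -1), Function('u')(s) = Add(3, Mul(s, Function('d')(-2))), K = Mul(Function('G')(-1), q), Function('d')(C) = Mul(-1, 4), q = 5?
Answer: Rational(-8054, 179) ≈ -44.994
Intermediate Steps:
Function('d')(C) = -4
Function('G')(a) = Add(-8, Mul(2, a))
K = -50 (K = Mul(Add(-8, Mul(2, -1)), 5) = Mul(Add(-8, -2), 5) = Mul(-10, 5) = -50)
Function('u')(s) = Add(3, Mul(-4, s)) (Function('u')(s) = Add(3, Mul(s, -4)) = Add(3, Mul(-4, s)))
Function('U')(P) = Pow(Add(203, P), -1) (Function('U')(P) = Pow(Add(P, Add(3, Mul(-4, -50))), -1) = Pow(Add(P, Add(3, 200)), -1) = Pow(Add(P, 203), -1) = Pow(Add(203, P), -1))
Add(Function('U')(-24), Mul(-1, Function('w')(-32))) = Add(Pow(Add(203, -24), -1), Mul(-1, 45)) = Add(Pow(179, -1), -45) = Add(Rational(1, 179), -45) = Rational(-8054, 179)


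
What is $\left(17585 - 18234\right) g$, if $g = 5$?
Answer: $-3245$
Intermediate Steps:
$\left(17585 - 18234\right) g = \left(17585 - 18234\right) 5 = \left(-649\right) 5 = -3245$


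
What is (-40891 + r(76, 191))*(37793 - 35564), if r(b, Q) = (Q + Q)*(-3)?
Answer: -93700473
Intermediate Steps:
r(b, Q) = -6*Q (r(b, Q) = (2*Q)*(-3) = -6*Q)
(-40891 + r(76, 191))*(37793 - 35564) = (-40891 - 6*191)*(37793 - 35564) = (-40891 - 1146)*2229 = -42037*2229 = -93700473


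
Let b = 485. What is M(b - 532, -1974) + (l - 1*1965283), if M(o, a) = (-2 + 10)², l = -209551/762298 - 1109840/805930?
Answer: -120735065482549341/61435882714 ≈ -1.9652e+6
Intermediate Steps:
l = -101491224975/61435882714 (l = -209551*1/762298 - 1109840*1/805930 = -209551/762298 - 110984/80593 = -101491224975/61435882714 ≈ -1.6520)
M(o, a) = 64 (M(o, a) = 8² = 64)
M(b - 532, -1974) + (l - 1*1965283) = 64 + (-101491224975/61435882714 - 1*1965283) = 64 + (-101491224975/61435882714 - 1965283) = 64 - 120738997379043037/61435882714 = -120735065482549341/61435882714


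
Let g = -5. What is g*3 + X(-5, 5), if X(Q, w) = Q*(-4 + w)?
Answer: -20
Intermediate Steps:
g*3 + X(-5, 5) = -5*3 - 5*(-4 + 5) = -15 - 5*1 = -15 - 5 = -20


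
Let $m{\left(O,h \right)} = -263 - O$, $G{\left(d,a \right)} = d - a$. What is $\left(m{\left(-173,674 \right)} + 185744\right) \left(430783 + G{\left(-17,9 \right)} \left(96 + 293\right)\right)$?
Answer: $78098882526$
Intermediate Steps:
$\left(m{\left(-173,674 \right)} + 185744\right) \left(430783 + G{\left(-17,9 \right)} \left(96 + 293\right)\right) = \left(\left(-263 - -173\right) + 185744\right) \left(430783 + \left(-17 - 9\right) \left(96 + 293\right)\right) = \left(\left(-263 + 173\right) + 185744\right) \left(430783 + \left(-17 - 9\right) 389\right) = \left(-90 + 185744\right) \left(430783 - 10114\right) = 185654 \left(430783 - 10114\right) = 185654 \cdot 420669 = 78098882526$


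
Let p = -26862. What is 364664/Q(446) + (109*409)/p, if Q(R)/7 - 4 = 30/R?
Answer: 2184136729295/170546838 ≈ 12807.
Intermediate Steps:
Q(R) = 28 + 210/R (Q(R) = 28 + 7*(30/R) = 28 + 210/R)
364664/Q(446) + (109*409)/p = 364664/(28 + 210/446) + (109*409)/(-26862) = 364664/(28 + 210*(1/446)) + 44581*(-1/26862) = 364664/(28 + 105/223) - 44581/26862 = 364664/(6349/223) - 44581/26862 = 364664*(223/6349) - 44581/26862 = 81320072/6349 - 44581/26862 = 2184136729295/170546838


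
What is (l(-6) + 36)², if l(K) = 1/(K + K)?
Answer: 185761/144 ≈ 1290.0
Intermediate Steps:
l(K) = 1/(2*K)
(l(-6) + 36)² = ((½)/(-6) + 36)² = ((½)*(-⅙) + 36)² = (-1/12 + 36)² = (431/12)² = 185761/144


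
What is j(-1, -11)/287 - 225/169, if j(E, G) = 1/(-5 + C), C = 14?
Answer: -581006/436527 ≈ -1.3310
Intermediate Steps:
j(E, G) = ⅑ (j(E, G) = 1/(-5 + 14) = 1/9 = ⅑)
j(-1, -11)/287 - 225/169 = (⅑)/287 - 225/169 = (⅑)*(1/287) - 225*1/169 = 1/2583 - 225/169 = -581006/436527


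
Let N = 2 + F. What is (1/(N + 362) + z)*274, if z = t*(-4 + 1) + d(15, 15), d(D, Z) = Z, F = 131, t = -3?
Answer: 3255394/495 ≈ 6576.6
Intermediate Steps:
N = 133 (N = 2 + 131 = 133)
z = 24 (z = -3*(-4 + 1) + 15 = -3*(-3) + 15 = 9 + 15 = 24)
(1/(N + 362) + z)*274 = (1/(133 + 362) + 24)*274 = (1/495 + 24)*274 = (11881/495)*274 = 3255394/495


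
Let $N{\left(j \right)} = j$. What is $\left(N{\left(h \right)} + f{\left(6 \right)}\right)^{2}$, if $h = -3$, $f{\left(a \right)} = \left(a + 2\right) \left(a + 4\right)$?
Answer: $5929$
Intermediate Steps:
$f{\left(a \right)} = \left(2 + a\right) \left(4 + a\right)$
$\left(N{\left(h \right)} + f{\left(6 \right)}\right)^{2} = \left(-3 + \left(8 + 6^{2} + 6 \cdot 6\right)\right)^{2} = \left(-3 + \left(8 + 36 + 36\right)\right)^{2} = \left(-3 + 80\right)^{2} = 77^{2} = 5929$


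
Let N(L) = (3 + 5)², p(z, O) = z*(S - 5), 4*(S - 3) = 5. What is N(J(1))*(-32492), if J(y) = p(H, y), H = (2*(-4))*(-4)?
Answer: -2079488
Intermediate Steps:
S = 17/4 (S = 3 + (¼)*5 = 3 + 5/4 = 17/4 ≈ 4.2500)
H = 32 (H = -8*(-4) = 32)
p(z, O) = -3*z/4 (p(z, O) = z*(17/4 - 5) = z*(-¾) = -3*z/4)
J(y) = -24 (J(y) = -¾*32 = -24)
N(L) = 64 (N(L) = 8² = 64)
N(J(1))*(-32492) = 64*(-32492) = -2079488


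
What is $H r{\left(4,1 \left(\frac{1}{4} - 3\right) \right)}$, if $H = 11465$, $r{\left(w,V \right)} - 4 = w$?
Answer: $91720$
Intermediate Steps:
$r{\left(w,V \right)} = 4 + w$
$H r{\left(4,1 \left(\frac{1}{4} - 3\right) \right)} = 11465 \left(4 + 4\right) = 11465 \cdot 8 = 91720$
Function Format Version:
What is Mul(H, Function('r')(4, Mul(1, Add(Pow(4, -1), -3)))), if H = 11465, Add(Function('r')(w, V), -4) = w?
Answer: 91720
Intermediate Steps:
Function('r')(w, V) = Add(4, w)
Mul(H, Function('r')(4, Mul(1, Add(Pow(4, -1), -3)))) = Mul(11465, Add(4, 4)) = Mul(11465, 8) = 91720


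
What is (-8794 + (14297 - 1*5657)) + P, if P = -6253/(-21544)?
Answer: -3311523/21544 ≈ -153.71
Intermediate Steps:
P = 6253/21544 (P = -6253*(-1/21544) = 6253/21544 ≈ 0.29024)
(-8794 + (14297 - 1*5657)) + P = (-8794 + (14297 - 1*5657)) + 6253/21544 = (-8794 + (14297 - 5657)) + 6253/21544 = (-8794 + 8640) + 6253/21544 = -154 + 6253/21544 = -3311523/21544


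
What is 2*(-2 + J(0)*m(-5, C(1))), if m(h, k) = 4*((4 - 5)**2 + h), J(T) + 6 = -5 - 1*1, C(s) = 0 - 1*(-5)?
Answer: 380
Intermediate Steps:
C(s) = 5 (C(s) = 0 + 5 = 5)
J(T) = -12 (J(T) = -6 + (-5 - 1*1) = -6 + (-5 - 1) = -6 - 6 = -12)
m(h, k) = 4 + 4*h (m(h, k) = 4*((-1)**2 + h) = 4*(1 + h) = 4 + 4*h)
2*(-2 + J(0)*m(-5, C(1))) = 2*(-2 - 12*(4 + 4*(-5))) = 2*(-2 - 12*(4 - 20)) = 2*(-2 - 12*(-16)) = 2*(-2 + 192) = 2*190 = 380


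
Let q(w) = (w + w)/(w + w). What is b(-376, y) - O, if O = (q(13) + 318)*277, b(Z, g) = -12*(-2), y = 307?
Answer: -88339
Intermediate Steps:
q(w) = 1 (q(w) = (2*w)/((2*w)) = (2*w)*(1/(2*w)) = 1)
b(Z, g) = 24
O = 88363 (O = (1 + 318)*277 = 319*277 = 88363)
b(-376, y) - O = 24 - 1*88363 = 24 - 88363 = -88339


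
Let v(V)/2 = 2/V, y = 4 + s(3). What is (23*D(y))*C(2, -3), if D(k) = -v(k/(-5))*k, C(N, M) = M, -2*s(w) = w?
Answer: -1380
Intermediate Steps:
s(w) = -w/2
y = 5/2 (y = 4 - ½*3 = 4 - 3/2 = 5/2 ≈ 2.5000)
v(V) = 4/V (v(V) = 2*(2/V) = 4/V)
D(k) = 20 (D(k) = -4/((k/(-5)))*k = -4/((k*(-⅕)))*k = -4/((-k/5))*k = -4*(-5/k)*k = -(-20/k)*k = -1*(-20) = 20)
(23*D(y))*C(2, -3) = (23*20)*(-3) = 460*(-3) = -1380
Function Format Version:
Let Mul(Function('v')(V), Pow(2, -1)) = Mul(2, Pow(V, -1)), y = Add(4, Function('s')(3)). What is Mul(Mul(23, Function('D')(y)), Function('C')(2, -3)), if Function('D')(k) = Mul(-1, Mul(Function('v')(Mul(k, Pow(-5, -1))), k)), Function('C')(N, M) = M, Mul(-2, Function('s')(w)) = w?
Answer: -1380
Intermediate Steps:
Function('s')(w) = Mul(Rational(-1, 2), w)
y = Rational(5, 2) (y = Add(4, Mul(Rational(-1, 2), 3)) = Add(4, Rational(-3, 2)) = Rational(5, 2) ≈ 2.5000)
Function('v')(V) = Mul(4, Pow(V, -1)) (Function('v')(V) = Mul(2, Mul(2, Pow(V, -1))) = Mul(4, Pow(V, -1)))
Function('D')(k) = 20 (Function('D')(k) = Mul(-1, Mul(Mul(4, Pow(Mul(k, Pow(-5, -1)), -1)), k)) = Mul(-1, Mul(Mul(4, Pow(Mul(k, Rational(-1, 5)), -1)), k)) = Mul(-1, Mul(Mul(4, Pow(Mul(Rational(-1, 5), k), -1)), k)) = Mul(-1, Mul(Mul(4, Mul(-5, Pow(k, -1))), k)) = Mul(-1, Mul(Mul(-20, Pow(k, -1)), k)) = Mul(-1, -20) = 20)
Mul(Mul(23, Function('D')(y)), Function('C')(2, -3)) = Mul(Mul(23, 20), -3) = Mul(460, -3) = -1380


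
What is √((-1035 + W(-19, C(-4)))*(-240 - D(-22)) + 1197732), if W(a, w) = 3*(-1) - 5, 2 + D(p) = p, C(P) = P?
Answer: 2*√355755 ≈ 1192.9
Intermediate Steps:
D(p) = -2 + p
W(a, w) = -8 (W(a, w) = -3 - 5 = -8)
√((-1035 + W(-19, C(-4)))*(-240 - D(-22)) + 1197732) = √((-1035 - 8)*(-240 - (-2 - 22)) + 1197732) = √(-1043*(-240 - 1*(-24)) + 1197732) = √(-1043*(-240 + 24) + 1197732) = √(-1043*(-216) + 1197732) = √(225288 + 1197732) = √1423020 = 2*√355755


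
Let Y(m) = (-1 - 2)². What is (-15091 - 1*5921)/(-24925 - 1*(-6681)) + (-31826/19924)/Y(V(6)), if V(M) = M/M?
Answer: 398394281/408930138 ≈ 0.97424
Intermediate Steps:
V(M) = 1
Y(m) = 9 (Y(m) = (-3)² = 9)
(-15091 - 1*5921)/(-24925 - 1*(-6681)) + (-31826/19924)/Y(V(6)) = (-15091 - 1*5921)/(-24925 - 1*(-6681)) - 31826/19924/9 = (-15091 - 5921)/(-24925 + 6681) - 31826*1/19924*(⅑) = -21012/(-18244) - 15913/9962*⅑ = -21012*(-1/18244) - 15913/89658 = 5253/4561 - 15913/89658 = 398394281/408930138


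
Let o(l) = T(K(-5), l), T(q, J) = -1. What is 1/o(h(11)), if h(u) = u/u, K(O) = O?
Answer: -1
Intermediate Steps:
h(u) = 1
o(l) = -1
1/o(h(11)) = 1/(-1) = -1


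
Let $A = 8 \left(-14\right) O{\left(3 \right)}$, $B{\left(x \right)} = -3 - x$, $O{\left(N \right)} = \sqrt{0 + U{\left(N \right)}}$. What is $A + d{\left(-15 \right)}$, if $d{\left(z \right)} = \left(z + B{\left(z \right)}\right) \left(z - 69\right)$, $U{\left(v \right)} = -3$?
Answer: $252 - 112 i \sqrt{3} \approx 252.0 - 193.99 i$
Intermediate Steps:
$O{\left(N \right)} = i \sqrt{3}$ ($O{\left(N \right)} = \sqrt{0 - 3} = \sqrt{-3} = i \sqrt{3}$)
$d{\left(z \right)} = 207 - 3 z$ ($d{\left(z \right)} = \left(z - \left(3 + z\right)\right) \left(z - 69\right) = - 3 \left(-69 + z\right) = 207 - 3 z$)
$A = - 112 i \sqrt{3}$ ($A = 8 \left(-14\right) i \sqrt{3} = - 112 i \sqrt{3} \approx - 193.99 i$)
$A + d{\left(-15 \right)} = - 112 i \sqrt{3} + \left(207 - -45\right) = - 112 i \sqrt{3} + \left(207 + 45\right) = - 112 i \sqrt{3} + 252 = 252 - 112 i \sqrt{3}$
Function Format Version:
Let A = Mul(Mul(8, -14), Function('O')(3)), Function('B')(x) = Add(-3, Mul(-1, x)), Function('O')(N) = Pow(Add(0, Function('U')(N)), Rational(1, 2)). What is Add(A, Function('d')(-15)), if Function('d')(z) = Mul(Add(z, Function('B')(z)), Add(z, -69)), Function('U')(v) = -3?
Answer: Add(252, Mul(-112, I, Pow(3, Rational(1, 2)))) ≈ Add(252.00, Mul(-193.99, I))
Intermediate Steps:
Function('O')(N) = Mul(I, Pow(3, Rational(1, 2))) (Function('O')(N) = Pow(Add(0, -3), Rational(1, 2)) = Pow(-3, Rational(1, 2)) = Mul(I, Pow(3, Rational(1, 2))))
Function('d')(z) = Add(207, Mul(-3, z)) (Function('d')(z) = Mul(Add(z, Add(-3, Mul(-1, z))), Add(z, -69)) = Mul(-3, Add(-69, z)) = Add(207, Mul(-3, z)))
A = Mul(-112, I, Pow(3, Rational(1, 2))) (A = Mul(Mul(8, -14), Mul(I, Pow(3, Rational(1, 2)))) = Mul(-112, Mul(I, Pow(3, Rational(1, 2)))) = Mul(-112, I, Pow(3, Rational(1, 2))) ≈ Mul(-193.99, I))
Add(A, Function('d')(-15)) = Add(Mul(-112, I, Pow(3, Rational(1, 2))), Add(207, Mul(-3, -15))) = Add(Mul(-112, I, Pow(3, Rational(1, 2))), Add(207, 45)) = Add(Mul(-112, I, Pow(3, Rational(1, 2))), 252) = Add(252, Mul(-112, I, Pow(3, Rational(1, 2))))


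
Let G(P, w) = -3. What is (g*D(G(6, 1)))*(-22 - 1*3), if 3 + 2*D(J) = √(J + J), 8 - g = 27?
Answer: -1425/2 + 475*I*√6/2 ≈ -712.5 + 581.75*I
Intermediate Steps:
g = -19 (g = 8 - 1*27 = 8 - 27 = -19)
D(J) = -3/2 + √2*√J/2 (D(J) = -3/2 + √(J + J)/2 = -3/2 + √(2*J)/2 = -3/2 + (√2*√J)/2 = -3/2 + √2*√J/2)
(g*D(G(6, 1)))*(-22 - 1*3) = (-19*(-3/2 + √2*√(-3)/2))*(-22 - 1*3) = (-19*(-3/2 + √2*(I*√3)/2))*(-22 - 3) = -19*(-3/2 + I*√6/2)*(-25) = (57/2 - 19*I*√6/2)*(-25) = -1425/2 + 475*I*√6/2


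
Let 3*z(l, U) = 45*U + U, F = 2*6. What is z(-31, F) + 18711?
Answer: 18895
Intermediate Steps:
F = 12
z(l, U) = 46*U/3 (z(l, U) = (45*U + U)/3 = (46*U)/3 = 46*U/3)
z(-31, F) + 18711 = (46/3)*12 + 18711 = 184 + 18711 = 18895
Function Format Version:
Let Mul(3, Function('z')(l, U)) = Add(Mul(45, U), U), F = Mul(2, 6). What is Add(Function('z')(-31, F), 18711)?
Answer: 18895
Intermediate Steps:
F = 12
Function('z')(l, U) = Mul(Rational(46, 3), U) (Function('z')(l, U) = Mul(Rational(1, 3), Add(Mul(45, U), U)) = Mul(Rational(1, 3), Mul(46, U)) = Mul(Rational(46, 3), U))
Add(Function('z')(-31, F), 18711) = Add(Mul(Rational(46, 3), 12), 18711) = Add(184, 18711) = 18895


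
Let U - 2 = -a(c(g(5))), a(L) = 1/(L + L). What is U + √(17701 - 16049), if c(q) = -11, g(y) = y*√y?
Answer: 45/22 + 2*√413 ≈ 42.690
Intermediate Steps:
g(y) = y^(3/2)
a(L) = 1/(2*L)
U = 45/22 (U = 2 - 1/(2*(-11)) = 2 - (-1)/(2*11) = 2 - 1*(-1/22) = 2 + 1/22 = 45/22 ≈ 2.0455)
U + √(17701 - 16049) = 45/22 + √(17701 - 16049) = 45/22 + √1652 = 45/22 + 2*√413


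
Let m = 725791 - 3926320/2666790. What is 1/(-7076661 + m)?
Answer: -15687/99626120786 ≈ -1.5746e-7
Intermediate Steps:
m = 11385460321/15687 (m = 725791 - 3926320*1/2666790 = 725791 - 23096/15687 = 11385460321/15687 ≈ 7.2579e+5)
1/(-7076661 + m) = 1/(-7076661 + 11385460321/15687) = 1/(-99626120786/15687) = -15687/99626120786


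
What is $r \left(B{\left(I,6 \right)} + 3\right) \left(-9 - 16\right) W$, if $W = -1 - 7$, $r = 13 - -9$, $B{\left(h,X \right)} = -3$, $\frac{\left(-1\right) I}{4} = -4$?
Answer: $0$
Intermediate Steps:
$I = 16$ ($I = \left(-4\right) \left(-4\right) = 16$)
$r = 22$ ($r = 13 + 9 = 22$)
$W = -8$ ($W = -1 - 7 = -8$)
$r \left(B{\left(I,6 \right)} + 3\right) \left(-9 - 16\right) W = 22 \left(-3 + 3\right) \left(-9 - 16\right) \left(-8\right) = 22 \cdot 0 \left(-25\right) \left(-8\right) = 22 \cdot 0 \left(-8\right) = 0 \left(-8\right) = 0$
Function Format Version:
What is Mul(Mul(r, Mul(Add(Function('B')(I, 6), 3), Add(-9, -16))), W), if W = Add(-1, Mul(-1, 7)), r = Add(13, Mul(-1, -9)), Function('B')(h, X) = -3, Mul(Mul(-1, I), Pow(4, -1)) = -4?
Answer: 0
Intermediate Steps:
I = 16 (I = Mul(-4, -4) = 16)
r = 22 (r = Add(13, 9) = 22)
W = -8 (W = Add(-1, -7) = -8)
Mul(Mul(r, Mul(Add(Function('B')(I, 6), 3), Add(-9, -16))), W) = Mul(Mul(22, Mul(Add(-3, 3), Add(-9, -16))), -8) = Mul(Mul(22, Mul(0, -25)), -8) = Mul(Mul(22, 0), -8) = Mul(0, -8) = 0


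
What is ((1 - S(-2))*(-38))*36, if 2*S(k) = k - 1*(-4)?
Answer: 0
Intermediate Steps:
S(k) = 2 + k/2 (S(k) = (k - 1*(-4))/2 = (k + 4)/2 = (4 + k)/2 = 2 + k/2)
((1 - S(-2))*(-38))*36 = ((1 - (2 + (½)*(-2)))*(-38))*36 = ((1 - (2 - 1))*(-38))*36 = ((1 - 1*1)*(-38))*36 = ((1 - 1)*(-38))*36 = (0*(-38))*36 = 0*36 = 0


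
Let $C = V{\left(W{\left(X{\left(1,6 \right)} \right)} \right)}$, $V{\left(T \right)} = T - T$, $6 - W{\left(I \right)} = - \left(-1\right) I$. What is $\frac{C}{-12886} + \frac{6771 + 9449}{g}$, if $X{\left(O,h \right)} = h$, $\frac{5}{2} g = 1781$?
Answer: $\frac{40550}{1781} \approx 22.768$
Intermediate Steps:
$g = \frac{3562}{5}$ ($g = \frac{2}{5} \cdot 1781 = \frac{3562}{5} \approx 712.4$)
$W{\left(I \right)} = 6 - I$ ($W{\left(I \right)} = 6 - - \left(-1\right) I = 6 - I$)
$V{\left(T \right)} = 0$
$C = 0$
$\frac{C}{-12886} + \frac{6771 + 9449}{g} = \frac{0}{-12886} + \frac{6771 + 9449}{\frac{3562}{5}} = 0 \left(- \frac{1}{12886}\right) + 16220 \cdot \frac{5}{3562} = 0 + \frac{40550}{1781} = \frac{40550}{1781}$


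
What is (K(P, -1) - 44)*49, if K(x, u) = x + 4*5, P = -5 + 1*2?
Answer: -1323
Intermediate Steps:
P = -3 (P = -5 + 2 = -3)
K(x, u) = 20 + x (K(x, u) = x + 20 = 20 + x)
(K(P, -1) - 44)*49 = ((20 - 3) - 44)*49 = (17 - 44)*49 = -27*49 = -1323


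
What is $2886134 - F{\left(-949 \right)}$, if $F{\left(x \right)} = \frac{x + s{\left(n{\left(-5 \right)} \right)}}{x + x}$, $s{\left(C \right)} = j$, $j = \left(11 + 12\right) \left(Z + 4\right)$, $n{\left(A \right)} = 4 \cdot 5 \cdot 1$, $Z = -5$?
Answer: $\frac{2738940680}{949} \approx 2.8861 \cdot 10^{6}$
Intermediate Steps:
$n{\left(A \right)} = 20$ ($n{\left(A \right)} = 20 \cdot 1 = 20$)
$j = -23$ ($j = \left(11 + 12\right) \left(-5 + 4\right) = 23 \left(-1\right) = -23$)
$s{\left(C \right)} = -23$
$F{\left(x \right)} = \frac{-23 + x}{2 x}$ ($F{\left(x \right)} = \frac{x - 23}{x + x} = \frac{-23 + x}{2 x}$)
$2886134 - F{\left(-949 \right)} = 2886134 - \frac{-23 - 949}{2 \left(-949\right)} = 2886134 - \frac{1}{2} \left(- \frac{1}{949}\right) \left(-972\right) = 2886134 - \frac{486}{949} = \frac{2738940680}{949}$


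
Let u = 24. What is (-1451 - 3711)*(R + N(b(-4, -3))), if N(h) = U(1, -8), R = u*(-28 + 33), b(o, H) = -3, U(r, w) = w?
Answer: -578144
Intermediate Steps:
R = 120 (R = 24*(-28 + 33) = 24*5 = 120)
N(h) = -8
(-1451 - 3711)*(R + N(b(-4, -3))) = (-1451 - 3711)*(120 - 8) = -5162*112 = -578144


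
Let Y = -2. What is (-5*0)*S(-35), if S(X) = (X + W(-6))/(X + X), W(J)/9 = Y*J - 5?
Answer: 0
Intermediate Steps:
W(J) = -45 - 18*J (W(J) = 9*(-2*J - 5) = 9*(-5 - 2*J) = -45 - 18*J)
S(X) = (63 + X)/(2*X) (S(X) = (X + (-45 - 18*(-6)))/(X + X) = (X + (-45 + 108))/((2*X)) = (X + 63)*(1/(2*X)) = (63 + X)*(1/(2*X)) = (63 + X)/(2*X))
(-5*0)*S(-35) = (-5*0)*((½)*(63 - 35)/(-35)) = 0*((½)*(-1/35)*28) = 0*(-⅖) = 0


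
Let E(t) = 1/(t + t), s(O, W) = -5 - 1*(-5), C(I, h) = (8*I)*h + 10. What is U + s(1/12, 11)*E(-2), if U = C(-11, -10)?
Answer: 890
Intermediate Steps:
C(I, h) = 10 + 8*I*h (C(I, h) = 8*I*h + 10 = 10 + 8*I*h)
s(O, W) = 0 (s(O, W) = -5 + 5 = 0)
E(t) = 1/(2*t)
U = 890 (U = 10 + 8*(-11)*(-10) = 10 + 880 = 890)
U + s(1/12, 11)*E(-2) = 890 + 0*((1/2)/(-2)) = 890 + 0*((1/2)*(-1/2)) = 890 + 0*(-1/4) = 890 + 0 = 890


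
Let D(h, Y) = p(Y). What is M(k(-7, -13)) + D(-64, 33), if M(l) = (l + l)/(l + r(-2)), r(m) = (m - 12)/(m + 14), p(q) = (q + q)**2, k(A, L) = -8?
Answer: 239676/55 ≈ 4357.7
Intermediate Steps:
p(q) = 4*q**2 (p(q) = (2*q)**2 = 4*q**2)
r(m) = (-12 + m)/(14 + m)
D(h, Y) = 4*Y**2
M(l) = 2*l/(-7/6 + l) (M(l) = (l + l)/(l + (-12 - 2)/(14 - 2)) = (2*l)/(l - 14/12) = (2*l)/(l + (1/12)*(-14)) = (2*l)/(l - 7/6) = (2*l)/(-7/6 + l) = 2*l/(-7/6 + l))
M(k(-7, -13)) + D(-64, 33) = 12*(-8)/(-7 + 6*(-8)) + 4*33**2 = 12*(-8)/(-7 - 48) + 4*1089 = 12*(-8)/(-55) + 4356 = 12*(-8)*(-1/55) + 4356 = 96/55 + 4356 = 239676/55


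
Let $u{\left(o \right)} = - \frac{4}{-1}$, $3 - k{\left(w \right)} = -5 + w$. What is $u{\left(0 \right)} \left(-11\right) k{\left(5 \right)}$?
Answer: $-132$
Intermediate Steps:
$k{\left(w \right)} = 8 - w$ ($k{\left(w \right)} = 3 - \left(-5 + w\right) = 8 - w$)
$u{\left(o \right)} = 4$ ($u{\left(o \right)} = \left(-4\right) \left(-1\right) = 4$)
$u{\left(0 \right)} \left(-11\right) k{\left(5 \right)} = 4 \left(-11\right) \left(8 - 5\right) = - 44 \left(8 - 5\right) = \left(-44\right) 3 = -132$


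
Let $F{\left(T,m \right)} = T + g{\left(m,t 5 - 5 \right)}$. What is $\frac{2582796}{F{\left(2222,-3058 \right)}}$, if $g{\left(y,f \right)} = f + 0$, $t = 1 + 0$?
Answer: $\frac{1291398}{1111} \approx 1162.4$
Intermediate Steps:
$t = 1$
$g{\left(y,f \right)} = f$
$F{\left(T,m \right)} = T$ ($F{\left(T,m \right)} = T + \left(1 \cdot 5 - 5\right) = T + \left(5 - 5\right) = T + 0 = T$)
$\frac{2582796}{F{\left(2222,-3058 \right)}} = \frac{2582796}{2222} = 2582796 \cdot \frac{1}{2222} = \frac{1291398}{1111}$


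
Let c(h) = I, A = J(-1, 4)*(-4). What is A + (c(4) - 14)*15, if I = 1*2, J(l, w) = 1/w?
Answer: -181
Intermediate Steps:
A = -1 (A = -4/4 = (¼)*(-4) = -1)
I = 2
c(h) = 2
A + (c(4) - 14)*15 = -1 + (2 - 14)*15 = -1 - 12*15 = -1 - 180 = -181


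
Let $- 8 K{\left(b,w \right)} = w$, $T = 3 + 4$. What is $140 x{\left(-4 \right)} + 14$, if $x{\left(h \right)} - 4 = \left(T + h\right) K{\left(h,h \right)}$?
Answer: $784$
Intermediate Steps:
$T = 7$
$K{\left(b,w \right)} = - \frac{w}{8}$
$x{\left(h \right)} = 4 - \frac{h \left(7 + h\right)}{8}$ ($x{\left(h \right)} = 4 + \left(7 + h\right) \left(- \frac{h}{8}\right) = 4 - \frac{h \left(7 + h\right)}{8}$)
$140 x{\left(-4 \right)} + 14 = 140 \left(4 - - \frac{7}{2} - \frac{\left(-4\right)^{2}}{8}\right) + 14 = 140 \left(4 + \frac{7}{2} - 2\right) + 14 = 140 \cdot \frac{11}{2} + 14 = 770 + 14 = 784$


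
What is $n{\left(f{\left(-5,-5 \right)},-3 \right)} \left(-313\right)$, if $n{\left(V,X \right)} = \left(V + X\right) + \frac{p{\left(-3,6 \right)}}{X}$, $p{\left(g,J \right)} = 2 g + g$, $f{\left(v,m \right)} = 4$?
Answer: $-1252$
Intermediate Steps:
$p{\left(g,J \right)} = 3 g$
$n{\left(V,X \right)} = V + X - \frac{9}{X}$ ($n{\left(V,X \right)} = \left(V + X\right) + \frac{3 \left(-3\right)}{X} = \left(V + X\right) - \frac{9}{X} = V + X - \frac{9}{X}$)
$n{\left(f{\left(-5,-5 \right)},-3 \right)} \left(-313\right) = \left(4 - 3 - \frac{9}{-3}\right) \left(-313\right) = \left(4 - 3 - -3\right) \left(-313\right) = \left(4 - 3 + 3\right) \left(-313\right) = 4 \left(-313\right) = -1252$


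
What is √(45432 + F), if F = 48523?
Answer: √93955 ≈ 306.52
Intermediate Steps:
√(45432 + F) = √(45432 + 48523) = √93955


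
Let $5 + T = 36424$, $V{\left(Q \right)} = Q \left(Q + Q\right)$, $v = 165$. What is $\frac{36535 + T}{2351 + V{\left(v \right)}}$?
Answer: $\frac{72954}{56801} \approx 1.2844$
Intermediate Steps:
$V{\left(Q \right)} = 2 Q^{2}$ ($V{\left(Q \right)} = Q 2 Q = 2 Q^{2}$)
$T = 36419$ ($T = -5 + 36424 = 36419$)
$\frac{36535 + T}{2351 + V{\left(v \right)}} = \frac{36535 + 36419}{2351 + 2 \cdot 165^{2}} = \frac{72954}{2351 + 2 \cdot 27225} = \frac{72954}{2351 + 54450} = \frac{72954}{56801}$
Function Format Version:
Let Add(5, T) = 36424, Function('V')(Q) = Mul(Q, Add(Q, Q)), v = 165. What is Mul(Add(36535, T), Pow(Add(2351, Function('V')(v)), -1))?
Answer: Rational(72954, 56801) ≈ 1.2844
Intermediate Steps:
Function('V')(Q) = Mul(2, Pow(Q, 2)) (Function('V')(Q) = Mul(Q, Mul(2, Q)) = Mul(2, Pow(Q, 2)))
T = 36419 (T = Add(-5, 36424) = 36419)
Mul(Add(36535, T), Pow(Add(2351, Function('V')(v)), -1)) = Mul(Add(36535, 36419), Pow(Add(2351, Mul(2, Pow(165, 2))), -1)) = Mul(72954, Pow(Add(2351, Mul(2, 27225)), -1)) = Mul(72954, Pow(Add(2351, 54450), -1)) = Mul(72954, Pow(56801, -1)) = Mul(72954, Rational(1, 56801)) = Rational(72954, 56801)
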